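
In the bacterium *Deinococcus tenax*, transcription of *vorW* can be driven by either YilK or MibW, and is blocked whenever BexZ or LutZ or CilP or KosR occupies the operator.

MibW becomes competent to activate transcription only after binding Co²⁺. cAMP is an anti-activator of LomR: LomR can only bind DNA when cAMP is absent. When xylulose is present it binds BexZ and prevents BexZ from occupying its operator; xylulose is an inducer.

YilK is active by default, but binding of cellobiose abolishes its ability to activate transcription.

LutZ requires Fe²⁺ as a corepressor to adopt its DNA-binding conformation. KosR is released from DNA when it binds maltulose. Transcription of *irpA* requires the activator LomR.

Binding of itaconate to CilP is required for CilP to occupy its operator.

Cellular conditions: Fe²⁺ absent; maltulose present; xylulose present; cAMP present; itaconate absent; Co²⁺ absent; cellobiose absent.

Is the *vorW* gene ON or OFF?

ON

Xylulose is present, so BexZ is inactive.
Fe²⁺ is absent, so LutZ is inactive.
Itaconate is absent, so CilP is inactive.
Cellobiose is absent, so YilK is active.
Co²⁺ is absent, so MibW is inactive.
Maltulose is present, so KosR is inactive.
Activator YilK is present, so *vorW* is transcribed.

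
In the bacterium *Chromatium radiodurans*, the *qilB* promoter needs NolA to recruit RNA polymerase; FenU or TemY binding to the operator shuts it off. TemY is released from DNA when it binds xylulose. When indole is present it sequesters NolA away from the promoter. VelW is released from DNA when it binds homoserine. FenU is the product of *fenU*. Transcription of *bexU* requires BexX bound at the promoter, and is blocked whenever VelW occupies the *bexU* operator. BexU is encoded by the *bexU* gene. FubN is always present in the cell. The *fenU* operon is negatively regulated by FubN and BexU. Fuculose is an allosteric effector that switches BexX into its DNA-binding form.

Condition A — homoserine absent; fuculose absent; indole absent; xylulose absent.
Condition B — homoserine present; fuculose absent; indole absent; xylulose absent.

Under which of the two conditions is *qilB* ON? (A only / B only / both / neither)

neither

Condition A:
FubN is produced constitutively and is active.
Homoserine is absent, so VelW is active.
Fuculose is absent, so BexX is inactive.
With repressor VelW bound, *bexU* is not transcribed.
So BexU is not produced.
With repressor FubN bound, *fenU* is not transcribed.
So FenU is not produced.
Indole is absent, so NolA is active.
Xylulose is absent, so TemY is active.
With repressor TemY bound, *qilB* is not transcribed.
→ *qilB* is OFF in A.
Condition B:
FubN is produced constitutively and is active.
Homoserine is present, so VelW is inactive.
Fuculose is absent, so BexX is inactive.
Required activator BexX is absent, so *bexU* is not transcribed.
So BexU is not produced.
With repressor FubN bound, *fenU* is not transcribed.
So FenU is not produced.
Indole is absent, so NolA is active.
Xylulose is absent, so TemY is active.
With repressor TemY bound, *qilB* is not transcribed.
→ *qilB* is OFF in B.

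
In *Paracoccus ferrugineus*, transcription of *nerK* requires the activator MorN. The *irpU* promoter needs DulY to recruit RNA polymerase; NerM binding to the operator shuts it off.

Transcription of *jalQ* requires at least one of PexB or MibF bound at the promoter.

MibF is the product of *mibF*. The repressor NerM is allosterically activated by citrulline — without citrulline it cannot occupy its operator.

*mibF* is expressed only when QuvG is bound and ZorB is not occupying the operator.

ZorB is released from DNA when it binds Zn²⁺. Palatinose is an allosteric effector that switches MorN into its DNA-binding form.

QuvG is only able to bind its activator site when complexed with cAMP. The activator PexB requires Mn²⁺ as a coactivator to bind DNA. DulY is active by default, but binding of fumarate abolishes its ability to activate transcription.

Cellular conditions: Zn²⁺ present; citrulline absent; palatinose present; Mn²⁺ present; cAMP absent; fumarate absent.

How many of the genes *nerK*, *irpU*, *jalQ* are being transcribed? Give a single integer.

Palatinose is present, so MorN is active.
No repressor is bound and MorN is active, so *nerK* is transcribed.
→ *nerK* is ON.
Fumarate is absent, so DulY is active.
Citrulline is absent, so NerM is inactive.
No repressor is bound and DulY is active, so *irpU* is transcribed.
→ *irpU* is ON.
Mn²⁺ is present, so PexB is active.
cAMP is absent, so QuvG is inactive.
Zn²⁺ is present, so ZorB is inactive.
Required activator QuvG is absent, so *mibF* is not transcribed.
So MibF is not produced.
Activator PexB is present, so *jalQ* is transcribed.
→ *jalQ* is ON.
3 of the 3 genes are transcribed.

3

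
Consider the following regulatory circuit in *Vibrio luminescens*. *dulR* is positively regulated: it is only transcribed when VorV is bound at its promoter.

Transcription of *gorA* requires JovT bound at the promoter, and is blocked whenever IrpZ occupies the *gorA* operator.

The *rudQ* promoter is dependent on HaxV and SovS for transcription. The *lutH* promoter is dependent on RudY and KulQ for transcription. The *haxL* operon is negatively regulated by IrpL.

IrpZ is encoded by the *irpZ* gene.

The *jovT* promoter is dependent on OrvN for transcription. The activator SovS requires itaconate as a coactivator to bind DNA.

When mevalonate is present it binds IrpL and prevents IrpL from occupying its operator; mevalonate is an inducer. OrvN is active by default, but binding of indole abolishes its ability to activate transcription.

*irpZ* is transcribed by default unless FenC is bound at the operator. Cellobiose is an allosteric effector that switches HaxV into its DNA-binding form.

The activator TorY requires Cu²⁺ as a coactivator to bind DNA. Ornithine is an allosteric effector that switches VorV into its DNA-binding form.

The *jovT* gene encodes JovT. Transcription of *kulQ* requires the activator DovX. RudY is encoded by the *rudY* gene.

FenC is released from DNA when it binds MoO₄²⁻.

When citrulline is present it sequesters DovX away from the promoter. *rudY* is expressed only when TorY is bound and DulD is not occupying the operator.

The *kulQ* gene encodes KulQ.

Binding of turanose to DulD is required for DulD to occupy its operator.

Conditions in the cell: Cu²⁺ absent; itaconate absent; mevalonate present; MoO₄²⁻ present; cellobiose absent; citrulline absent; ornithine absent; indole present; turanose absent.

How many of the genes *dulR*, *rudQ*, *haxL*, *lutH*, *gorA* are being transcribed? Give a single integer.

Ornithine is absent, so VorV is inactive.
Required activator VorV is absent, so *dulR* is not transcribed.
→ *dulR* is OFF.
Cellobiose is absent, so HaxV is inactive.
Itaconate is absent, so SovS is inactive.
Required activator HaxV is absent, so *rudQ* is not transcribed.
→ *rudQ* is OFF.
Mevalonate is present, so IrpL is inactive.
With no repressor bound, *haxL* is transcribed.
→ *haxL* is ON.
Turanose is absent, so DulD is inactive.
Cu²⁺ is absent, so TorY is inactive.
Required activator TorY is absent, so *rudY* is not transcribed.
So RudY is not produced.
Citrulline is absent, so DovX is active.
No repressor is bound and DovX is active, so *kulQ* is transcribed.
So KulQ is produced and active.
Required activator RudY is absent, so *lutH* is not transcribed.
→ *lutH* is OFF.
MoO₄²⁻ is present, so FenC is inactive.
With no repressor bound, *irpZ* is transcribed.
So IrpZ is produced and active.
Indole is present, so OrvN is inactive.
Required activator OrvN is absent, so *jovT* is not transcribed.
So JovT is not produced.
With repressor IrpZ bound, *gorA* is not transcribed.
→ *gorA* is OFF.
1 of the 5 genes is transcribed.

1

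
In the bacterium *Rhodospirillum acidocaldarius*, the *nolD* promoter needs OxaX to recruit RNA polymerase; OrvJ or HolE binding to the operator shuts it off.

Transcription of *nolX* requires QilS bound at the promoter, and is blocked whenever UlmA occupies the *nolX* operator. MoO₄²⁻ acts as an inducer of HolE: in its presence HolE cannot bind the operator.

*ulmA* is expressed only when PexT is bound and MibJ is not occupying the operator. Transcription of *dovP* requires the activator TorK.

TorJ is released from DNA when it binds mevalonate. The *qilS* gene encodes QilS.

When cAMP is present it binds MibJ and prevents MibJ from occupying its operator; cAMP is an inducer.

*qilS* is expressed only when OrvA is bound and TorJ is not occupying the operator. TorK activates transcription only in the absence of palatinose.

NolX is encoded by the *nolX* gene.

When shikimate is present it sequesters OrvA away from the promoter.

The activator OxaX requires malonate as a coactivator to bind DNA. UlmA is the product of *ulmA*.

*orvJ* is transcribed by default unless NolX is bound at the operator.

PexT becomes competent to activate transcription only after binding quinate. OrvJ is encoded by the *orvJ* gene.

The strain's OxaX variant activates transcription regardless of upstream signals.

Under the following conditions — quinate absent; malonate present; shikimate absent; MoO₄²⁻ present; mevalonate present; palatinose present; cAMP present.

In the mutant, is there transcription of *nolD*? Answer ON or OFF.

ON

OxaX is constitutively active in this strain.
Shikimate is absent, so OrvA is active.
Mevalonate is present, so TorJ is inactive.
No repressor is bound and OrvA is active, so *qilS* is transcribed.
So QilS is produced and active.
Quinate is absent, so PexT is inactive.
cAMP is present, so MibJ is inactive.
Required activator PexT is absent, so *ulmA* is not transcribed.
So UlmA is not produced.
No repressor is bound and QilS is active, so *nolX* is transcribed.
So NolX is produced and active.
With repressor NolX bound, *orvJ* is not transcribed.
So OrvJ is not produced.
MoO₄²⁻ is present, so HolE is inactive.
No repressor is bound and OxaX is active, so *nolD* is transcribed.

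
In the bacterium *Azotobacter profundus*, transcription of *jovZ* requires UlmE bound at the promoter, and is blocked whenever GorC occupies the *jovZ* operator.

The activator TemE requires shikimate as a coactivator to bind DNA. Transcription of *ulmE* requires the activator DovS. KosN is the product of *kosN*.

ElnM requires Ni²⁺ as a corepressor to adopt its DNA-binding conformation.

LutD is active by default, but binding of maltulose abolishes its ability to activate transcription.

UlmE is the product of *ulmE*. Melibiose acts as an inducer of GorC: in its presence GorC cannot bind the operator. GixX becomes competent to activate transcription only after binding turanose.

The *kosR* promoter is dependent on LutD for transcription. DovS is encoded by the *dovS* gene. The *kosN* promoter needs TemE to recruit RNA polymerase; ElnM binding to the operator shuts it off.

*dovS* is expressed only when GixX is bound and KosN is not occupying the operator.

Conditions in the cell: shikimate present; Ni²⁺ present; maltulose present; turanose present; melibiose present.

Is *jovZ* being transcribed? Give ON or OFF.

ON

Melibiose is present, so GorC is inactive.
Shikimate is present, so TemE is active.
Ni²⁺ is present, so ElnM is active.
With repressor ElnM bound, *kosN* is not transcribed.
So KosN is not produced.
Turanose is present, so GixX is active.
No repressor is bound and GixX is active, so *dovS* is transcribed.
So DovS is produced and active.
No repressor is bound and DovS is active, so *ulmE* is transcribed.
So UlmE is produced and active.
No repressor is bound and UlmE is active, so *jovZ* is transcribed.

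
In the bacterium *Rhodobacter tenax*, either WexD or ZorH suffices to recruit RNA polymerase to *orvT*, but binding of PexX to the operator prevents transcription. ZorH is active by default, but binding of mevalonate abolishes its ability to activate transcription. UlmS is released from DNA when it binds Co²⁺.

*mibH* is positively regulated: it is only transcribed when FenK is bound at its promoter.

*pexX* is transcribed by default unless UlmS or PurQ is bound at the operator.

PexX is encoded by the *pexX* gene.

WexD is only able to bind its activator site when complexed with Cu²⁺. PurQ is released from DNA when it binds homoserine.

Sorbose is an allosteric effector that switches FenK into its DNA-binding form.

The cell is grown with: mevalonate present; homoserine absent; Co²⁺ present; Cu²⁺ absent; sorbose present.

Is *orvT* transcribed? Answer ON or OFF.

OFF

Cu²⁺ is absent, so WexD is inactive.
Co²⁺ is present, so UlmS is inactive.
Homoserine is absent, so PurQ is active.
With repressor PurQ bound, *pexX* is not transcribed.
So PexX is not produced.
Mevalonate is present, so ZorH is inactive.
No activator is available at the *orvT* promoter, so *orvT* is not transcribed.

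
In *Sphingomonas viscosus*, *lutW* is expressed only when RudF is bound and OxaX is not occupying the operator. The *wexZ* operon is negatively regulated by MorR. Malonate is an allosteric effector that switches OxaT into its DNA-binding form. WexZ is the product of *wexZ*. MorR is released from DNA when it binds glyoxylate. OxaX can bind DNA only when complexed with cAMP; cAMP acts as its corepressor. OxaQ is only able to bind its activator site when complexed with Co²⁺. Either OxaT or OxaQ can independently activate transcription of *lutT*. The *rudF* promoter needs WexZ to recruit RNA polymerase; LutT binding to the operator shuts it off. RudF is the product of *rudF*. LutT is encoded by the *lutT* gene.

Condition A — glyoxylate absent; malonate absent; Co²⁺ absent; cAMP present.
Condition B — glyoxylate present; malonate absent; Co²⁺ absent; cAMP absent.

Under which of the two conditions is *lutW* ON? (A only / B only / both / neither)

B only

Condition A:
Glyoxylate is absent, so MorR is active.
With repressor MorR bound, *wexZ* is not transcribed.
So WexZ is not produced.
Malonate is absent, so OxaT is inactive.
Co²⁺ is absent, so OxaQ is inactive.
No activator is available at the *lutT* promoter, so *lutT* is not transcribed.
So LutT is not produced.
Required activator WexZ is absent, so *rudF* is not transcribed.
So RudF is not produced.
cAMP is present, so OxaX is active.
With repressor OxaX bound, *lutW* is not transcribed.
→ *lutW* is OFF in A.
Condition B:
Glyoxylate is present, so MorR is inactive.
With no repressor bound, *wexZ* is transcribed.
So WexZ is produced and active.
Malonate is absent, so OxaT is inactive.
Co²⁺ is absent, so OxaQ is inactive.
No activator is available at the *lutT* promoter, so *lutT* is not transcribed.
So LutT is not produced.
No repressor is bound and WexZ is active, so *rudF* is transcribed.
So RudF is produced and active.
cAMP is absent, so OxaX is inactive.
No repressor is bound and RudF is active, so *lutW* is transcribed.
→ *lutW* is ON in B.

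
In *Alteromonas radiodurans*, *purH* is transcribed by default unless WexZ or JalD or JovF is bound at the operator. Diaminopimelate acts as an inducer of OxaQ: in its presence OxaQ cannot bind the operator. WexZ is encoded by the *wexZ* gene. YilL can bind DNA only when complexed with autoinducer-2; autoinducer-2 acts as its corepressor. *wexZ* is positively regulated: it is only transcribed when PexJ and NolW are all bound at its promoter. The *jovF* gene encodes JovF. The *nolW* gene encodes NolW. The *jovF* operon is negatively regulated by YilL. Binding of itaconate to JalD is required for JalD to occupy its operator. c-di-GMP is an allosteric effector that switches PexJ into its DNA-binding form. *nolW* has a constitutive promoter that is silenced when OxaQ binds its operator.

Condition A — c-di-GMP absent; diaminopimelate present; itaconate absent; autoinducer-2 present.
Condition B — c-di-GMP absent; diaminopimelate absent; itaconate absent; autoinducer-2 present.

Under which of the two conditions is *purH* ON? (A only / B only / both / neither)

both

Condition A:
c-di-GMP is absent, so PexJ is inactive.
Diaminopimelate is present, so OxaQ is inactive.
With no repressor bound, *nolW* is transcribed.
So NolW is produced and active.
Required activator PexJ is absent, so *wexZ* is not transcribed.
So WexZ is not produced.
Itaconate is absent, so JalD is inactive.
Autoinducer-2 is present, so YilL is active.
With repressor YilL bound, *jovF* is not transcribed.
So JovF is not produced.
With no repressor bound, *purH* is transcribed.
→ *purH* is ON in A.
Condition B:
c-di-GMP is absent, so PexJ is inactive.
Diaminopimelate is absent, so OxaQ is active.
With repressor OxaQ bound, *nolW* is not transcribed.
So NolW is not produced.
Required activator PexJ is absent, so *wexZ* is not transcribed.
So WexZ is not produced.
Itaconate is absent, so JalD is inactive.
Autoinducer-2 is present, so YilL is active.
With repressor YilL bound, *jovF* is not transcribed.
So JovF is not produced.
With no repressor bound, *purH* is transcribed.
→ *purH* is ON in B.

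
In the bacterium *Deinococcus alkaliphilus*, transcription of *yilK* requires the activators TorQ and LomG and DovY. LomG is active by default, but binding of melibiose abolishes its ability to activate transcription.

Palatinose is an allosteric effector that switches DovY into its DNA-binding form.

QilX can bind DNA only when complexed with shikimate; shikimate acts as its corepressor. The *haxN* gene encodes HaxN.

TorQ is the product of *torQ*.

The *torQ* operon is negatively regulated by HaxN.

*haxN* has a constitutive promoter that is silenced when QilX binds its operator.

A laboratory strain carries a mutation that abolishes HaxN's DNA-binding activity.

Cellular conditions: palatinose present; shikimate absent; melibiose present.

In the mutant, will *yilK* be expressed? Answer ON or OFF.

OFF

HaxN is non-functional in this strain, so it has no effect.
With no repressor bound, *torQ* is transcribed.
So TorQ is produced and active.
Melibiose is present, so LomG is inactive.
Palatinose is present, so DovY is active.
Required activator LomG is absent, so *yilK* is not transcribed.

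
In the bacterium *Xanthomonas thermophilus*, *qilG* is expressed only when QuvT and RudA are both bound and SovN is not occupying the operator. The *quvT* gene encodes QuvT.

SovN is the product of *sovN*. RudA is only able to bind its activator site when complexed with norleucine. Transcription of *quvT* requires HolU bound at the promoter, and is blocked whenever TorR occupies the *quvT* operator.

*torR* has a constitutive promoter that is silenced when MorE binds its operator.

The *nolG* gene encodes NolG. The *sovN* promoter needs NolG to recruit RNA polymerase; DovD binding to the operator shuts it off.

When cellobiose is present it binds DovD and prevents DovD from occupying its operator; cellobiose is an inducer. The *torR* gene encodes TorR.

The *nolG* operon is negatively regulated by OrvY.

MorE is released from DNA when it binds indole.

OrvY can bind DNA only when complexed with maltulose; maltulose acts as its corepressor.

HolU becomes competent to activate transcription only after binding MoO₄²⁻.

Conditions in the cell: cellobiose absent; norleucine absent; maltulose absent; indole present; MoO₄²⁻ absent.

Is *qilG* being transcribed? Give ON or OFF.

Indole is present, so MorE is inactive.
With no repressor bound, *torR* is transcribed.
So TorR is produced and active.
MoO₄²⁻ is absent, so HolU is inactive.
With repressor TorR bound, *quvT* is not transcribed.
So QuvT is not produced.
Cellobiose is absent, so DovD is active.
Maltulose is absent, so OrvY is inactive.
With no repressor bound, *nolG* is transcribed.
So NolG is produced and active.
With repressor DovD bound, *sovN* is not transcribed.
So SovN is not produced.
Norleucine is absent, so RudA is inactive.
Required activator QuvT is absent, so *qilG* is not transcribed.

OFF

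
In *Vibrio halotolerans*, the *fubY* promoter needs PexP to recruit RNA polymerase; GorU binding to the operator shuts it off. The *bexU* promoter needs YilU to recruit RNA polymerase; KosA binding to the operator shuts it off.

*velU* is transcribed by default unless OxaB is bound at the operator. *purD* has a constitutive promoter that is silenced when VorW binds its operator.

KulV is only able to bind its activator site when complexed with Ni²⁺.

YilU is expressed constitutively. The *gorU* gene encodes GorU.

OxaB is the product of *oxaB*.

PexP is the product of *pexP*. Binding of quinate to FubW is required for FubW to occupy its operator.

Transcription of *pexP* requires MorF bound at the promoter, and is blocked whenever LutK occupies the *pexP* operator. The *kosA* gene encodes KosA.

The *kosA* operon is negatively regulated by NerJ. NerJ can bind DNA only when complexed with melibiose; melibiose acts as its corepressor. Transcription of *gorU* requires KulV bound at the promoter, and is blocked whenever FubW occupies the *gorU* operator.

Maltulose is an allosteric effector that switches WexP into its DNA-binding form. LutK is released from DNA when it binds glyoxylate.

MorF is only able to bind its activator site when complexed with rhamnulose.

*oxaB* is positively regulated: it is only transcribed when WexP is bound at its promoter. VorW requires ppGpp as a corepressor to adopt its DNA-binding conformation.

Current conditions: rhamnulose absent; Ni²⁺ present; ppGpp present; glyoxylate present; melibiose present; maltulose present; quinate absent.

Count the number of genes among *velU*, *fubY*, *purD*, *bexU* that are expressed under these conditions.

Maltulose is present, so WexP is active.
No repressor is bound and WexP is active, so *oxaB* is transcribed.
So OxaB is produced and active.
With repressor OxaB bound, *velU* is not transcribed.
→ *velU* is OFF.
Quinate is absent, so FubW is inactive.
Ni²⁺ is present, so KulV is active.
No repressor is bound and KulV is active, so *gorU* is transcribed.
So GorU is produced and active.
Glyoxylate is present, so LutK is inactive.
Rhamnulose is absent, so MorF is inactive.
Required activator MorF is absent, so *pexP* is not transcribed.
So PexP is not produced.
With repressor GorU bound, *fubY* is not transcribed.
→ *fubY* is OFF.
ppGpp is present, so VorW is active.
With repressor VorW bound, *purD* is not transcribed.
→ *purD* is OFF.
Melibiose is present, so NerJ is active.
With repressor NerJ bound, *kosA* is not transcribed.
So KosA is not produced.
YilU is produced constitutively and is active.
No repressor is bound and YilU is active, so *bexU* is transcribed.
→ *bexU* is ON.
1 of the 4 genes is transcribed.

1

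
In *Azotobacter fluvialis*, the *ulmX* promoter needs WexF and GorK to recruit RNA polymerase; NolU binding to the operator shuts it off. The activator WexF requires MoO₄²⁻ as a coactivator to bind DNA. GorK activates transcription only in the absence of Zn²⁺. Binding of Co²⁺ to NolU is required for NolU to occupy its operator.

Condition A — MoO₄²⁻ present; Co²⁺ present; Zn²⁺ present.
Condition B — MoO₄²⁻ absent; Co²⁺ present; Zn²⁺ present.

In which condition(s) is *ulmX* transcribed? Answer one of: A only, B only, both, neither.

neither

Condition A:
MoO₄²⁻ is present, so WexF is active.
Co²⁺ is present, so NolU is active.
Zn²⁺ is present, so GorK is inactive.
With repressor NolU bound, *ulmX* is not transcribed.
→ *ulmX* is OFF in A.
Condition B:
MoO₄²⁻ is absent, so WexF is inactive.
Co²⁺ is present, so NolU is active.
Zn²⁺ is present, so GorK is inactive.
With repressor NolU bound, *ulmX* is not transcribed.
→ *ulmX* is OFF in B.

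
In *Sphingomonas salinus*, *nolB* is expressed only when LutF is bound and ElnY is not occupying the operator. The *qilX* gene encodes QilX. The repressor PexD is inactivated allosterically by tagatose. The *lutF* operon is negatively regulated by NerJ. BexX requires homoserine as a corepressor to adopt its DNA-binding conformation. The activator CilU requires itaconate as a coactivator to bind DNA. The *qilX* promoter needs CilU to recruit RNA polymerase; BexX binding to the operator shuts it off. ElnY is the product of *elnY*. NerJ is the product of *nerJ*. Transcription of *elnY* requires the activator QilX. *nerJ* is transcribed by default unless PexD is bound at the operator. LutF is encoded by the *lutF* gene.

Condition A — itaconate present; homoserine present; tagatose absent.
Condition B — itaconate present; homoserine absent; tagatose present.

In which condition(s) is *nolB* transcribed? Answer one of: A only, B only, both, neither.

A only

Condition A:
Itaconate is present, so CilU is active.
Homoserine is present, so BexX is active.
With repressor BexX bound, *qilX* is not transcribed.
So QilX is not produced.
Required activator QilX is absent, so *elnY* is not transcribed.
So ElnY is not produced.
Tagatose is absent, so PexD is active.
With repressor PexD bound, *nerJ* is not transcribed.
So NerJ is not produced.
With no repressor bound, *lutF* is transcribed.
So LutF is produced and active.
No repressor is bound and LutF is active, so *nolB* is transcribed.
→ *nolB* is ON in A.
Condition B:
Itaconate is present, so CilU is active.
Homoserine is absent, so BexX is inactive.
No repressor is bound and CilU is active, so *qilX* is transcribed.
So QilX is produced and active.
No repressor is bound and QilX is active, so *elnY* is transcribed.
So ElnY is produced and active.
Tagatose is present, so PexD is inactive.
With no repressor bound, *nerJ* is transcribed.
So NerJ is produced and active.
With repressor NerJ bound, *lutF* is not transcribed.
So LutF is not produced.
With repressor ElnY bound, *nolB* is not transcribed.
→ *nolB* is OFF in B.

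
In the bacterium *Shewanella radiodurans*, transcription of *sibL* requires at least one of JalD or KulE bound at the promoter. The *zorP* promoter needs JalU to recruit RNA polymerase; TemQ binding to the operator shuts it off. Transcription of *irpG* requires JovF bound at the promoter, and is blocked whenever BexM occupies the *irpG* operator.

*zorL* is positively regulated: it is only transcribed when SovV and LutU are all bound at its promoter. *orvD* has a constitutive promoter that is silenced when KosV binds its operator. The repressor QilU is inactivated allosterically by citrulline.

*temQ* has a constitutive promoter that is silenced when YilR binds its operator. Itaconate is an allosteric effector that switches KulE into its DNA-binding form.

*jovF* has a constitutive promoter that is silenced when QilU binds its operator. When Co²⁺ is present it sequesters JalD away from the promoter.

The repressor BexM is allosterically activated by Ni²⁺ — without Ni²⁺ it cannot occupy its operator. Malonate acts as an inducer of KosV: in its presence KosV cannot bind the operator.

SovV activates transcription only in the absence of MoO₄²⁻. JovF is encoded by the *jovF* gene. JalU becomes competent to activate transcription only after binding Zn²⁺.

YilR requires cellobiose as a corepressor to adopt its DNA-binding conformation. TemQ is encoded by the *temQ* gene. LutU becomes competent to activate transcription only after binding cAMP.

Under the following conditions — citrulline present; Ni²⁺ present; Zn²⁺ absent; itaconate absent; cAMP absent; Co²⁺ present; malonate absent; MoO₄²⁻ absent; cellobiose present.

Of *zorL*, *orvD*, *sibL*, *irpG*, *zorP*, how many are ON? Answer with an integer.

MoO₄²⁻ is absent, so SovV is active.
cAMP is absent, so LutU is inactive.
Required activator LutU is absent, so *zorL* is not transcribed.
→ *zorL* is OFF.
Malonate is absent, so KosV is active.
With repressor KosV bound, *orvD* is not transcribed.
→ *orvD* is OFF.
Co²⁺ is present, so JalD is inactive.
Itaconate is absent, so KulE is inactive.
No activator is available at the *sibL* promoter, so *sibL* is not transcribed.
→ *sibL* is OFF.
Citrulline is present, so QilU is inactive.
With no repressor bound, *jovF* is transcribed.
So JovF is produced and active.
Ni²⁺ is present, so BexM is active.
With repressor BexM bound, *irpG* is not transcribed.
→ *irpG* is OFF.
Cellobiose is present, so YilR is active.
With repressor YilR bound, *temQ* is not transcribed.
So TemQ is not produced.
Zn²⁺ is absent, so JalU is inactive.
Required activator JalU is absent, so *zorP* is not transcribed.
→ *zorP* is OFF.
0 of the 5 genes are transcribed.

0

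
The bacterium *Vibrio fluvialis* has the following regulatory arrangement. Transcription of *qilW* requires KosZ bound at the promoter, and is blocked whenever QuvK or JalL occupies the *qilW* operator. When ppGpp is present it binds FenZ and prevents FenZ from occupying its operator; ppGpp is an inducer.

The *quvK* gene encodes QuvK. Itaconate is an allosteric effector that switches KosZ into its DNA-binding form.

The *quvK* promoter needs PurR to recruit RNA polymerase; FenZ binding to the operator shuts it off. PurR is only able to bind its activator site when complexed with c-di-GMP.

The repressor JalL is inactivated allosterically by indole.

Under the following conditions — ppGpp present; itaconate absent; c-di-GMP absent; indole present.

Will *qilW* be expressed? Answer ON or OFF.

OFF

Itaconate is absent, so KosZ is inactive.
ppGpp is present, so FenZ is inactive.
c-di-GMP is absent, so PurR is inactive.
Required activator PurR is absent, so *quvK* is not transcribed.
So QuvK is not produced.
Indole is present, so JalL is inactive.
Required activator KosZ is absent, so *qilW* is not transcribed.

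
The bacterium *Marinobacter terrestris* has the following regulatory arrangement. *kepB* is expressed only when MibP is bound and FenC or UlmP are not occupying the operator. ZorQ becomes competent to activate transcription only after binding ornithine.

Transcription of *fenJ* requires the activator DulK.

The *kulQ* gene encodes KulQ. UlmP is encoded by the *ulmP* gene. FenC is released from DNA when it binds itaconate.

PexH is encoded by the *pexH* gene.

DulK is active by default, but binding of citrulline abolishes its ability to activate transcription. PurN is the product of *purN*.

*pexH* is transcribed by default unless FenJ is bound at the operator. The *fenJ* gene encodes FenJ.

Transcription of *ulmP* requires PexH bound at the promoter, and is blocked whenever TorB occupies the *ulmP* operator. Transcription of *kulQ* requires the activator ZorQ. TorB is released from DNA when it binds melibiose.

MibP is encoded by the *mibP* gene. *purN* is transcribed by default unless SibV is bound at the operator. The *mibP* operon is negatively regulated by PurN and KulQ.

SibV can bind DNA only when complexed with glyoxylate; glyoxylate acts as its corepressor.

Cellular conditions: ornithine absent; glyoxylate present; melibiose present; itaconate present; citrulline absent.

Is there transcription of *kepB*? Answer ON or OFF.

ON

Glyoxylate is present, so SibV is active.
With repressor SibV bound, *purN* is not transcribed.
So PurN is not produced.
Ornithine is absent, so ZorQ is inactive.
Required activator ZorQ is absent, so *kulQ* is not transcribed.
So KulQ is not produced.
With no repressor bound, *mibP* is transcribed.
So MibP is produced and active.
Itaconate is present, so FenC is inactive.
Melibiose is present, so TorB is inactive.
Citrulline is absent, so DulK is active.
No repressor is bound and DulK is active, so *fenJ* is transcribed.
So FenJ is produced and active.
With repressor FenJ bound, *pexH* is not transcribed.
So PexH is not produced.
Required activator PexH is absent, so *ulmP* is not transcribed.
So UlmP is not produced.
No repressor is bound and MibP is active, so *kepB* is transcribed.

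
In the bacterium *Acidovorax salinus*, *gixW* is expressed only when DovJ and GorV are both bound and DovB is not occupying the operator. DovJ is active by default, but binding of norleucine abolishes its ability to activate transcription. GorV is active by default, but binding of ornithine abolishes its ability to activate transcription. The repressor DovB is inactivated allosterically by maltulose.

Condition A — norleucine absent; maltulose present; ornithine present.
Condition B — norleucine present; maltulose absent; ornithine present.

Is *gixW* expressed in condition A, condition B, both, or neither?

neither

Condition A:
Norleucine is absent, so DovJ is active.
Maltulose is present, so DovB is inactive.
Ornithine is present, so GorV is inactive.
Required activator GorV is absent, so *gixW* is not transcribed.
→ *gixW* is OFF in A.
Condition B:
Norleucine is present, so DovJ is inactive.
Maltulose is absent, so DovB is active.
Ornithine is present, so GorV is inactive.
With repressor DovB bound, *gixW* is not transcribed.
→ *gixW* is OFF in B.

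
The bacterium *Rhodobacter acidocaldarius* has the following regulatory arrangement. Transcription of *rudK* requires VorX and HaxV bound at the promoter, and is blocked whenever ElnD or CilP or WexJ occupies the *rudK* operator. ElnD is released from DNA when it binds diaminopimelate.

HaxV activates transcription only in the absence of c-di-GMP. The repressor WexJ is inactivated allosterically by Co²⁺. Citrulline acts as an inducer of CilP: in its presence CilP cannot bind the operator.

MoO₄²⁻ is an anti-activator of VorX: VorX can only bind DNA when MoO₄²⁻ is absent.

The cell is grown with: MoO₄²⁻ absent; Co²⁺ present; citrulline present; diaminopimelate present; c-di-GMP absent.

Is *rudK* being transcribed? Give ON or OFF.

ON

Diaminopimelate is present, so ElnD is inactive.
MoO₄²⁻ is absent, so VorX is active.
Citrulline is present, so CilP is inactive.
c-di-GMP is absent, so HaxV is active.
Co²⁺ is present, so WexJ is inactive.
No repressor is bound and VorX and HaxV are active, so *rudK* is transcribed.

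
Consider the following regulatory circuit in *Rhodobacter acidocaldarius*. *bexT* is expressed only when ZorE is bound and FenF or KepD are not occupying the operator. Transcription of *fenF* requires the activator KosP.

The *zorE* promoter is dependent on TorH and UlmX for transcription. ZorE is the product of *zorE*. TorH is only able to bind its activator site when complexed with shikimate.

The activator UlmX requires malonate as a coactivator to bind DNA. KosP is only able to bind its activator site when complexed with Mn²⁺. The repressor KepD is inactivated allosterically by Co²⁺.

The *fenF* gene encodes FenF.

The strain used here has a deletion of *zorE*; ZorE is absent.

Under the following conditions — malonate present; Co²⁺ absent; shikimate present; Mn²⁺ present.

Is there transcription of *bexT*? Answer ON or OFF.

OFF

ZorE is non-functional in this strain, so it has no effect.
Mn²⁺ is present, so KosP is active.
No repressor is bound and KosP is active, so *fenF* is transcribed.
So FenF is produced and active.
Co²⁺ is absent, so KepD is active.
With repressor FenF bound, *bexT* is not transcribed.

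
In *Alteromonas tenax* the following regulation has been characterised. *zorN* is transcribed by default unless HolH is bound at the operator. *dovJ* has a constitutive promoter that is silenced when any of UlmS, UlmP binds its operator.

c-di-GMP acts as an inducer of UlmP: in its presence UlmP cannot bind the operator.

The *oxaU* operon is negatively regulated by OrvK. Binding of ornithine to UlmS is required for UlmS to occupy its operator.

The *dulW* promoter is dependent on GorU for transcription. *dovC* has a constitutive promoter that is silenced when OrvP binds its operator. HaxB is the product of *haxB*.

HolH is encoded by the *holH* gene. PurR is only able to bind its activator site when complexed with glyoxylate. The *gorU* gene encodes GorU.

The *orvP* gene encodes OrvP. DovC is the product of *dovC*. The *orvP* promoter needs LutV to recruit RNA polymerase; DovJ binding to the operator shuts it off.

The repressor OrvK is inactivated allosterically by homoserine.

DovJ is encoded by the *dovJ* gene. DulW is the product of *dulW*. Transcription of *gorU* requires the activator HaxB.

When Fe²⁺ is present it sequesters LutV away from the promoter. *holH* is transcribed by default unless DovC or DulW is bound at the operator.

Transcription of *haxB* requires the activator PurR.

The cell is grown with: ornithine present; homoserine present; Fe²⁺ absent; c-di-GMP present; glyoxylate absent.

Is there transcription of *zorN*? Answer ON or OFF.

OFF

Ornithine is present, so UlmS is active.
c-di-GMP is present, so UlmP is inactive.
With repressor UlmS bound, *dovJ* is not transcribed.
So DovJ is not produced.
Fe²⁺ is absent, so LutV is active.
No repressor is bound and LutV is active, so *orvP* is transcribed.
So OrvP is produced and active.
With repressor OrvP bound, *dovC* is not transcribed.
So DovC is not produced.
Glyoxylate is absent, so PurR is inactive.
Required activator PurR is absent, so *haxB* is not transcribed.
So HaxB is not produced.
Required activator HaxB is absent, so *gorU* is not transcribed.
So GorU is not produced.
Required activator GorU is absent, so *dulW* is not transcribed.
So DulW is not produced.
With no repressor bound, *holH* is transcribed.
So HolH is produced and active.
With repressor HolH bound, *zorN* is not transcribed.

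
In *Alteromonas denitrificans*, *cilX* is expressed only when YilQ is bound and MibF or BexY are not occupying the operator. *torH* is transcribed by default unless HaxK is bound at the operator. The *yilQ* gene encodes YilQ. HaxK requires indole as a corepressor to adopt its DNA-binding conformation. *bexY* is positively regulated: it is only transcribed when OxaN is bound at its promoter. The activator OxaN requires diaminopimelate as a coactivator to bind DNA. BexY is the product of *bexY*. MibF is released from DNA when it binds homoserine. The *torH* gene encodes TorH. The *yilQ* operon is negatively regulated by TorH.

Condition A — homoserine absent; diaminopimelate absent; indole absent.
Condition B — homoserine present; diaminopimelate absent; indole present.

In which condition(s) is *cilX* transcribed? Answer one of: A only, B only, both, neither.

B only

Condition A:
Homoserine is absent, so MibF is active.
Diaminopimelate is absent, so OxaN is inactive.
Required activator OxaN is absent, so *bexY* is not transcribed.
So BexY is not produced.
Indole is absent, so HaxK is inactive.
With no repressor bound, *torH* is transcribed.
So TorH is produced and active.
With repressor TorH bound, *yilQ* is not transcribed.
So YilQ is not produced.
With repressor MibF bound, *cilX* is not transcribed.
→ *cilX* is OFF in A.
Condition B:
Homoserine is present, so MibF is inactive.
Diaminopimelate is absent, so OxaN is inactive.
Required activator OxaN is absent, so *bexY* is not transcribed.
So BexY is not produced.
Indole is present, so HaxK is active.
With repressor HaxK bound, *torH* is not transcribed.
So TorH is not produced.
With no repressor bound, *yilQ* is transcribed.
So YilQ is produced and active.
No repressor is bound and YilQ is active, so *cilX* is transcribed.
→ *cilX* is ON in B.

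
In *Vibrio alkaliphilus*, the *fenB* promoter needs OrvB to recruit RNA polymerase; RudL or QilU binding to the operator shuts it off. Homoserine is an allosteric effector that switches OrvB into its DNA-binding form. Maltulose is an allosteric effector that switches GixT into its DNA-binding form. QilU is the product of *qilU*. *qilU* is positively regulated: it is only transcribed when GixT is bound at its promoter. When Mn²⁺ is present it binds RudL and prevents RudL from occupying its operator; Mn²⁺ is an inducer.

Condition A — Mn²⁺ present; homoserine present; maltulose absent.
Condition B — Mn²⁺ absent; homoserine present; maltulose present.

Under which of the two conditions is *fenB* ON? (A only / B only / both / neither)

Condition A:
Mn²⁺ is present, so RudL is inactive.
Homoserine is present, so OrvB is active.
Maltulose is absent, so GixT is inactive.
Required activator GixT is absent, so *qilU* is not transcribed.
So QilU is not produced.
No repressor is bound and OrvB is active, so *fenB* is transcribed.
→ *fenB* is ON in A.
Condition B:
Mn²⁺ is absent, so RudL is active.
Homoserine is present, so OrvB is active.
Maltulose is present, so GixT is active.
No repressor is bound and GixT is active, so *qilU* is transcribed.
So QilU is produced and active.
With repressor RudL bound, *fenB* is not transcribed.
→ *fenB* is OFF in B.

A only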